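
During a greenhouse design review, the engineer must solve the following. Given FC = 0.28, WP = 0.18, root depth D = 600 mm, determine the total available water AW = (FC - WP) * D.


AW = (FC - WP) * D
   = (0.28 - 0.18) * 600
   = 0.10 * 600
   = 60 mm


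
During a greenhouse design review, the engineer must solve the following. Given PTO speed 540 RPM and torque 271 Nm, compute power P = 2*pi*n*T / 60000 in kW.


P = 2*pi*n*T / 60000
  = 2*pi * 540 * 271 / 60000
  = 919481.34 / 60000
  = 15.32 kW


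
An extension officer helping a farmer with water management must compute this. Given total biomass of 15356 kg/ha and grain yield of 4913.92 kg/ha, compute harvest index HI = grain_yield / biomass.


HI = grain_yield / biomass
   = 4913.92 / 15356
   = 0.32


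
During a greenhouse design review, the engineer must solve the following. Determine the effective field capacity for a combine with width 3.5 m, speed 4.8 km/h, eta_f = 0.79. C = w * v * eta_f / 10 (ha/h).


C = w * v * eta_f / 10
  = 3.5 * 4.8 * 0.79 / 10
  = 13.27 / 10
  = 1.33 ha/h


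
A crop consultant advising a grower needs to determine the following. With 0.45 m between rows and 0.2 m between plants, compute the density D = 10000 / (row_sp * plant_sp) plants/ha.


D = 10000 / (row_sp * plant_sp)
  = 10000 / (0.45 * 0.2)
  = 10000 / 0.0900
  = 111111.11 plants/ha


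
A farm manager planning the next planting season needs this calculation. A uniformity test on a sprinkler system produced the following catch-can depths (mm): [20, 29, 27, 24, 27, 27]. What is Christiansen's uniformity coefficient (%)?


xbar = 154 / 6 = 25.667
sum|xi - xbar| = 14.667
CU = 100 * (1 - 14.667 / (6 * 25.667))
   = 100 * (1 - 0.0952)
   = 90.48%


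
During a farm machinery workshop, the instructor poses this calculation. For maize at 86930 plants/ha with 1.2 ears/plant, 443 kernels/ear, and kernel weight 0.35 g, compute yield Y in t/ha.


Y = density * ears * kernels * kw
  = 86930 * 1.2 * 443 * 0.35 g/ha
  = 16174195.80 g/ha
  = 16174.20 kg/ha = 16.17 t/ha


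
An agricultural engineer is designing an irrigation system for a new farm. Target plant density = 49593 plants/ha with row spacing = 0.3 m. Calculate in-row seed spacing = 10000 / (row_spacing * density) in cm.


spacing = 10000 / (row_sp * density)
        = 10000 / (0.3 * 49593)
        = 10000 / 14877.90
        = 0.67214 m = 67.21 cm


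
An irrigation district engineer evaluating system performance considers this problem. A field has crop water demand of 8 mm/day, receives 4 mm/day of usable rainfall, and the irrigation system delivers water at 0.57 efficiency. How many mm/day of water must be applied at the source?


IWR = (ETc - Pe) / Ea
    = (8 - 4) / 0.57
    = 4 / 0.57
    = 7.02 mm/day


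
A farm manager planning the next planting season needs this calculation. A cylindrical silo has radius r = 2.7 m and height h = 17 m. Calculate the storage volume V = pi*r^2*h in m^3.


V = pi * r^2 * h
  = pi * 2.7^2 * 17
  = pi * 7.29 * 17
  = 389.34 m^3


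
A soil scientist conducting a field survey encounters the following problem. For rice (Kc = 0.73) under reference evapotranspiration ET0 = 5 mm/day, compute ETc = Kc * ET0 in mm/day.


ETc = Kc * ET0
    = 0.73 * 5
    = 3.65 mm/day


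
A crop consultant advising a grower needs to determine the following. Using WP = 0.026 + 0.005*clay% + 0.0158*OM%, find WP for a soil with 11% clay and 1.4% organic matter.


WP = 0.026 + 0.005*11 + 0.0158*1.4
   = 0.026 + 0.0550 + 0.0221
   = 0.1031


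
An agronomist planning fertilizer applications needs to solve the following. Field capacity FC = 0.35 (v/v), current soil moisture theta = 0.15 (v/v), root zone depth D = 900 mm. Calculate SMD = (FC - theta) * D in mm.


SMD = (FC - theta) * D
    = (0.35 - 0.15) * 900
    = 0.200 * 900
    = 180 mm


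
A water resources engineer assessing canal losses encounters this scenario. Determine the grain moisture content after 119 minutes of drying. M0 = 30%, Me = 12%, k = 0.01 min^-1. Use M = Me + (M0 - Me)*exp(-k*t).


M = Me + (M0 - Me) * e^(-k*t)
  = 12 + (30 - 12) * e^(-0.01*119)
  = 12 + 18 * e^(-1.190)
  = 12 + 18 * 0.30422
  = 12 + 5.4760
  = 17.48%


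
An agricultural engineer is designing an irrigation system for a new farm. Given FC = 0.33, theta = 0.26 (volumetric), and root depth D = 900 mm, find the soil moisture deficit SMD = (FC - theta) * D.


SMD = (FC - theta) * D
    = (0.33 - 0.26) * 900
    = 0.070 * 900
    = 63 mm


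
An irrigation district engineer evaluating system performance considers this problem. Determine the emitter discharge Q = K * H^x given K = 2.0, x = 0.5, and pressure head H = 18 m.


Q = K * H^x
  = 2.0 * 18^0.5
  = 2.0 * 4.2426
  = 8.49 L/h


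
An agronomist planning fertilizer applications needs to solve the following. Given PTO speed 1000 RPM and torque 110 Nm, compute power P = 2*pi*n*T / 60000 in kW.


P = 2*pi*n*T / 60000
  = 2*pi * 1000 * 110 / 60000
  = 691150.38 / 60000
  = 11.52 kW


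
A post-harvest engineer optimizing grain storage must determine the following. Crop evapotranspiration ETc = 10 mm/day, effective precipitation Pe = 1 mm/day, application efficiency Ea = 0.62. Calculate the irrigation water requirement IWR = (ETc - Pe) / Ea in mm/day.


IWR = (ETc - Pe) / Ea
    = (10 - 1) / 0.62
    = 9 / 0.62
    = 14.52 mm/day


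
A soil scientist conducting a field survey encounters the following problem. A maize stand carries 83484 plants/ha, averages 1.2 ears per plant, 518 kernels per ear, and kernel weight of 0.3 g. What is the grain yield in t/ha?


Y = density * ears * kernels * kw
  = 83484 * 1.2 * 518 * 0.3 g/ha
  = 15568096.32 g/ha
  = 15568.10 kg/ha = 15.57 t/ha


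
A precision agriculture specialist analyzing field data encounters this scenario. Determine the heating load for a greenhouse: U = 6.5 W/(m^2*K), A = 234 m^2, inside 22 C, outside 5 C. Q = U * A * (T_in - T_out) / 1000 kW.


dT = 22 - (5) = 17 K
Q = U * A * dT
  = 6.5 * 234 * 17
  = 25857 W = 25.86 kW


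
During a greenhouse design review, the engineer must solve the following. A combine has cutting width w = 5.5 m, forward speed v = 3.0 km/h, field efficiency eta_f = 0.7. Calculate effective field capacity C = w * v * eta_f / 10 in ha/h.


C = w * v * eta_f / 10
  = 5.5 * 3.0 * 0.7 / 10
  = 11.55 / 10
  = 1.16 ha/h


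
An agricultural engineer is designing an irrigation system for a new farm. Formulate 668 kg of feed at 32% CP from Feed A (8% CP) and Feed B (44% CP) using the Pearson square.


parts_A = CP_b - target = 44 - 32 = 12
parts_B = target - CP_a = 32 - 8 = 24
total_parts = 12 + 24 = 36
Feed A = 668 * 12 / 36 = 222.67 kg
Feed B = 668 * 24 / 36 = 445.33 kg

222.67 kg


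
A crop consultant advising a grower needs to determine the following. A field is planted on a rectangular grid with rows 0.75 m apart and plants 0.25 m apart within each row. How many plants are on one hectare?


D = 10000 / (row_sp * plant_sp)
  = 10000 / (0.75 * 0.25)
  = 10000 / 0.1875
  = 53333.33 plants/ha


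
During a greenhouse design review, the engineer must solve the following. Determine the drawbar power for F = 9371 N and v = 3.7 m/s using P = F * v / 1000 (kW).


P = F * v / 1000
  = 9371 * 3.7 / 1000
  = 34672.70 / 1000
  = 34.67 kW


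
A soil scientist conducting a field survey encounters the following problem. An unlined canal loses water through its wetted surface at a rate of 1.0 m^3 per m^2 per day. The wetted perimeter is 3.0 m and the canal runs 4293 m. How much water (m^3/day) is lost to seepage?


S = C * P * L
  = 1.0 * 3.0 * 4293
  = 12879 m^3/day


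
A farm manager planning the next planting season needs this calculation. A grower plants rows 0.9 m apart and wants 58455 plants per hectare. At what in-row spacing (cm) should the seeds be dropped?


spacing = 10000 / (row_sp * density)
        = 10000 / (0.9 * 58455)
        = 10000 / 52609.50
        = 0.19008 m = 19.01 cm


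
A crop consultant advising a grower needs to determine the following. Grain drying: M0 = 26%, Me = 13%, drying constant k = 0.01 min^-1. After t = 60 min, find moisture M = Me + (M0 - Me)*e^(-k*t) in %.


M = Me + (M0 - Me) * e^(-k*t)
  = 13 + (26 - 13) * e^(-0.01*60)
  = 13 + 13 * e^(-0.600)
  = 13 + 13 * 0.54881
  = 13 + 7.1346
  = 20.13%


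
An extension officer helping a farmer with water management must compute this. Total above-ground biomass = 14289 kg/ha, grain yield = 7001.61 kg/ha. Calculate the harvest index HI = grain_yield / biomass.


HI = grain_yield / biomass
   = 7001.61 / 14289
   = 0.49


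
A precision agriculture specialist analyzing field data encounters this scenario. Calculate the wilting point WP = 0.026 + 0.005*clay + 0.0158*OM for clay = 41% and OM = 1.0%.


WP = 0.026 + 0.005*41 + 0.0158*1.0
   = 0.026 + 0.2050 + 0.0158
   = 0.2468


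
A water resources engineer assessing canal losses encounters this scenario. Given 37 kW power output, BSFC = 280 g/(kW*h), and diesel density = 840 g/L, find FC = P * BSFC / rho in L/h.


FC = P * BSFC / rho_fuel
   = 37 * 280 / 840
   = 10360 / 840
   = 12.33 L/h


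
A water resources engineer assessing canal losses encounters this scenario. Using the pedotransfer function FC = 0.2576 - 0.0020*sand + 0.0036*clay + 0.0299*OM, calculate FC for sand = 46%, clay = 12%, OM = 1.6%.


FC = 0.2576 - 0.0020*46 + 0.0036*12 + 0.0299*1.6
   = 0.2576 - 0.0920 + 0.0432 + 0.0478
   = 0.2566


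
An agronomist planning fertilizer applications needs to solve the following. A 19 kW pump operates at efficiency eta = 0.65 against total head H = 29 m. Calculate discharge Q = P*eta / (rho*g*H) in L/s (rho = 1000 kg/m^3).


Q = (P * 1000 * eta) / (rho * g * H)
  = (19 * 1000 * 0.65) / (1000 * 9.81 * 29)
  = 12350 / 284490
  = 0.04341 m^3/s = 43.41 L/s


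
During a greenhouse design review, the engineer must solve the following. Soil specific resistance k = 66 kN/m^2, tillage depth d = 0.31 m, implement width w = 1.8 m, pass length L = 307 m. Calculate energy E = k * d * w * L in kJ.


E = k * d * w * L
  = 66 * 0.31 * 1.8 * 307
  = 11306.20 kJ


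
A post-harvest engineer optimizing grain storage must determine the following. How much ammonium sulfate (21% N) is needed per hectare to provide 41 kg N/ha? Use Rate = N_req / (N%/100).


Rate = N_required / (N_content / 100)
     = 41 / (21 / 100)
     = 41 / 0.21
     = 195.24 kg/ha


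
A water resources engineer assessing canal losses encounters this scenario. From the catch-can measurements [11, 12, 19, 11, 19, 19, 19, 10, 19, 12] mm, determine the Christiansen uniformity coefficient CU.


xbar = 151 / 10 = 15.100
sum|xi - xbar| = 39
CU = 100 * (1 - 39 / (10 * 15.100))
   = 100 * (1 - 0.2583)
   = 74.17%


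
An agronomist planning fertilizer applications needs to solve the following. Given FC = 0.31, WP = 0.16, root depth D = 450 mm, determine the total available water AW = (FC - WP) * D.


AW = (FC - WP) * D
   = (0.31 - 0.16) * 450
   = 0.15 * 450
   = 67.50 mm


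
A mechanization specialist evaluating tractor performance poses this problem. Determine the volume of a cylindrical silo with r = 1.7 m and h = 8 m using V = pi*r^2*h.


V = pi * r^2 * h
  = pi * 1.7^2 * 8
  = pi * 2.89 * 8
  = 72.63 m^3


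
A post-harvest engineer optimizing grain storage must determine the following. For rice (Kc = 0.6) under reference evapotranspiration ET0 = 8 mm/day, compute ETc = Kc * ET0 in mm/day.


ETc = Kc * ET0
    = 0.6 * 8
    = 4.80 mm/day


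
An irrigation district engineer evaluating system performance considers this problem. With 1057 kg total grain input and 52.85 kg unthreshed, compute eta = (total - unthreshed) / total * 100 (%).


eta = (total - unthreshed) / total * 100
    = (1057 - 52.85) / 1057 * 100
    = 1004.15 / 1057 * 100
    = 95%


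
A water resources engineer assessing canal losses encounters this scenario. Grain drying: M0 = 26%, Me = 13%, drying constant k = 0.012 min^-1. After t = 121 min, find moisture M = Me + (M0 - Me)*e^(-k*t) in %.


M = Me + (M0 - Me) * e^(-k*t)
  = 13 + (26 - 13) * e^(-0.012*121)
  = 13 + 13 * e^(-1.452)
  = 13 + 13 * 0.23410
  = 13 + 3.0433
  = 16.04%


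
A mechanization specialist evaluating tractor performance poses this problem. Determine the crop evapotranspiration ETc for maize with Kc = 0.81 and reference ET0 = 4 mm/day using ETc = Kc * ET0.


ETc = Kc * ET0
    = 0.81 * 4
    = 3.24 mm/day


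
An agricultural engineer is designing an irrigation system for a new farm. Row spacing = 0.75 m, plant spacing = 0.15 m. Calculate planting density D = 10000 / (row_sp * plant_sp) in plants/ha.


D = 10000 / (row_sp * plant_sp)
  = 10000 / (0.75 * 0.15)
  = 10000 / 0.1125
  = 88888.89 plants/ha


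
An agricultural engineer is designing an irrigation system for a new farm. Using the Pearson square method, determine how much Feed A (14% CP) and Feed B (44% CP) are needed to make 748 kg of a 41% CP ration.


parts_A = CP_b - target = 44 - 41 = 3
parts_B = target - CP_a = 41 - 14 = 27
total_parts = 3 + 27 = 30
Feed A = 748 * 3 / 30 = 74.80 kg
Feed B = 748 * 27 / 30 = 673.20 kg

74.80 kg


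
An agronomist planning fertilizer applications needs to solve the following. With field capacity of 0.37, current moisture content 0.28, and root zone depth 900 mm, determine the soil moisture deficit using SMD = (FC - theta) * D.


SMD = (FC - theta) * D
    = (0.37 - 0.28) * 900
    = 0.090 * 900
    = 81 mm


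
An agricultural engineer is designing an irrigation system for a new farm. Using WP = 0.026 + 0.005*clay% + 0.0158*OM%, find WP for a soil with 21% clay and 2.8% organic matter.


WP = 0.026 + 0.005*21 + 0.0158*2.8
   = 0.026 + 0.1050 + 0.0442
   = 0.1752


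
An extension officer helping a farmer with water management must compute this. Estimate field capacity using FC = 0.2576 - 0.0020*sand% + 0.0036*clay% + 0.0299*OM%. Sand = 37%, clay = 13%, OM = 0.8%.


FC = 0.2576 - 0.0020*37 + 0.0036*13 + 0.0299*0.8
   = 0.2576 - 0.0740 + 0.0468 + 0.0239
   = 0.2543


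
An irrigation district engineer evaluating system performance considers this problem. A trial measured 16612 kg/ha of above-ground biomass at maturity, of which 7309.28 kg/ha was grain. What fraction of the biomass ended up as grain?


HI = grain_yield / biomass
   = 7309.28 / 16612
   = 0.44


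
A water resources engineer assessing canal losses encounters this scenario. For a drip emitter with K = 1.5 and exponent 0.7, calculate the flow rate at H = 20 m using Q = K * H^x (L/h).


Q = K * H^x
  = 1.5 * 20^0.7
  = 1.5 * 8.1418
  = 12.21 L/h


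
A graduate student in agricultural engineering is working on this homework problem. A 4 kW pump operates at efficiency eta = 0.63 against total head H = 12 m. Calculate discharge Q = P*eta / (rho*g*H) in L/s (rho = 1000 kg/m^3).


Q = (P * 1000 * eta) / (rho * g * H)
  = (4 * 1000 * 0.63) / (1000 * 9.81 * 12)
  = 2520 / 117720
  = 0.02141 m^3/s = 21.41 L/s


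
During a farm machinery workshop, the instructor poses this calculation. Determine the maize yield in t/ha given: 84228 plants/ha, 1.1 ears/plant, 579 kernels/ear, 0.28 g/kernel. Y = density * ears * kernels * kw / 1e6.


Y = density * ears * kernels * kw
  = 84228 * 1.1 * 579 * 0.28 g/ha
  = 15020547.70 g/ha
  = 15020.55 kg/ha = 15.02 t/ha


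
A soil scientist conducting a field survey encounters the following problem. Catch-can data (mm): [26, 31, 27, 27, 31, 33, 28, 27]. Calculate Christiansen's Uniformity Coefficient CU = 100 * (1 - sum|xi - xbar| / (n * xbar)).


xbar = 230 / 8 = 28.750
sum|xi - xbar| = 17.500
CU = 100 * (1 - 17.500 / (8 * 28.750))
   = 100 * (1 - 0.0761)
   = 92.39%


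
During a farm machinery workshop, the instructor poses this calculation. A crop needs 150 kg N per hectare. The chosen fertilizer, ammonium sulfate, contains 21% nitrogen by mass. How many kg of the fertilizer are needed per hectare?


Rate = N_required / (N_content / 100)
     = 150 / (21 / 100)
     = 150 / 0.21
     = 714.29 kg/ha


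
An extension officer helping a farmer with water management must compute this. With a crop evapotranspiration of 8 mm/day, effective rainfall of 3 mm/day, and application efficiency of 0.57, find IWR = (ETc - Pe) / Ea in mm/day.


IWR = (ETc - Pe) / Ea
    = (8 - 3) / 0.57
    = 5 / 0.57
    = 8.77 mm/day


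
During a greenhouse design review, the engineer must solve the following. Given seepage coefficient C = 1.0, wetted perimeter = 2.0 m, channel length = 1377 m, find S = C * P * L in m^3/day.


S = C * P * L
  = 1.0 * 2.0 * 1377
  = 2754 m^3/day


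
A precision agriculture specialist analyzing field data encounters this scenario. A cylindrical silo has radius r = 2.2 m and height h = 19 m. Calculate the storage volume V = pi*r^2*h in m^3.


V = pi * r^2 * h
  = pi * 2.2^2 * 19
  = pi * 4.84 * 19
  = 288.90 m^3


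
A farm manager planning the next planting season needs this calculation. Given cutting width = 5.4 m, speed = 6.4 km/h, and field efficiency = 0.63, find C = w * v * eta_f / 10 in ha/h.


C = w * v * eta_f / 10
  = 5.4 * 6.4 * 0.63 / 10
  = 21.77 / 10
  = 2.18 ha/h


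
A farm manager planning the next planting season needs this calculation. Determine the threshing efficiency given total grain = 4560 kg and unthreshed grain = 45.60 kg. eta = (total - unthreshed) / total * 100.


eta = (total - unthreshed) / total * 100
    = (4560 - 45.60) / 4560 * 100
    = 4514.40 / 4560 * 100
    = 99%


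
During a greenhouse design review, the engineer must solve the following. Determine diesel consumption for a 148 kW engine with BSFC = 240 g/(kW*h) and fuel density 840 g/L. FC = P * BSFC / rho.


FC = P * BSFC / rho_fuel
   = 148 * 240 / 840
   = 35520 / 840
   = 42.29 L/h


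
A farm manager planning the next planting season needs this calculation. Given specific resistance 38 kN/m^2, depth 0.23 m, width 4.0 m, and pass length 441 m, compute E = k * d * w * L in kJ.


E = k * d * w * L
  = 38 * 0.23 * 4.0 * 441
  = 15417.36 kJ


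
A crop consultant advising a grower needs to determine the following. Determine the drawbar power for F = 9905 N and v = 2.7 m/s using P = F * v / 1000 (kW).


P = F * v / 1000
  = 9905 * 2.7 / 1000
  = 26743.50 / 1000
  = 26.74 kW


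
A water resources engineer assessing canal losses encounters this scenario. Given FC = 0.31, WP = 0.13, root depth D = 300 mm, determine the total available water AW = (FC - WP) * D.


AW = (FC - WP) * D
   = (0.31 - 0.13) * 300
   = 0.18 * 300
   = 54 mm


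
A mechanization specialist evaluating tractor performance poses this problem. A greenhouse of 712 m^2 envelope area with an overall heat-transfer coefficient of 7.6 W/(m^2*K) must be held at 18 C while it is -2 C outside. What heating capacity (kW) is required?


dT = 18 - (-2) = 20 K
Q = U * A * dT
  = 7.6 * 712 * 20
  = 108224 W = 108.22 kW


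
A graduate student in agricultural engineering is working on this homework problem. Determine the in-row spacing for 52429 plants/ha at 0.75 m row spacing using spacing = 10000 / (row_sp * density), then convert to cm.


spacing = 10000 / (row_sp * density)
        = 10000 / (0.75 * 52429)
        = 10000 / 39321.75
        = 0.25431 m = 25.43 cm


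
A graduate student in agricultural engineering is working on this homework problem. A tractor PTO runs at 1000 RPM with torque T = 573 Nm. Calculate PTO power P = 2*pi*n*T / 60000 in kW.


P = 2*pi*n*T / 60000
  = 2*pi * 1000 * 573 / 60000
  = 3600265.18 / 60000
  = 60.00 kW


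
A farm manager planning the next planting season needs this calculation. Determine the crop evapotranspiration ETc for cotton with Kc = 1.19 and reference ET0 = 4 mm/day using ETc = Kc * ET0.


ETc = Kc * ET0
    = 1.19 * 4
    = 4.76 mm/day


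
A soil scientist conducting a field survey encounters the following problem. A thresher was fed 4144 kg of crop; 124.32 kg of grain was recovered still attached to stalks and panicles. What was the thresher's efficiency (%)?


eta = (total - unthreshed) / total * 100
    = (4144 - 124.32) / 4144 * 100
    = 4019.68 / 4144 * 100
    = 97%


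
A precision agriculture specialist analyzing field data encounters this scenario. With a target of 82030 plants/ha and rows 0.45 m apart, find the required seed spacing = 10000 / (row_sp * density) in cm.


spacing = 10000 / (row_sp * density)
        = 10000 / (0.45 * 82030)
        = 10000 / 36913.50
        = 0.27090 m = 27.09 cm


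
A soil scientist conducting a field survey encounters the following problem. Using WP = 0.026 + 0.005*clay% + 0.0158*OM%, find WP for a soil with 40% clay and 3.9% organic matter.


WP = 0.026 + 0.005*40 + 0.0158*3.9
   = 0.026 + 0.2000 + 0.0616
   = 0.2876


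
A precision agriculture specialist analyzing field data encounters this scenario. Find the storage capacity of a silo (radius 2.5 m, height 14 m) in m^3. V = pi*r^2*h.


V = pi * r^2 * h
  = pi * 2.5^2 * 14
  = pi * 6.25 * 14
  = 274.89 m^3


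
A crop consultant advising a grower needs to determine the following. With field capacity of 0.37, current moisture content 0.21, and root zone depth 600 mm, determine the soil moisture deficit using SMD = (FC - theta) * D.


SMD = (FC - theta) * D
    = (0.37 - 0.21) * 600
    = 0.160 * 600
    = 96 mm


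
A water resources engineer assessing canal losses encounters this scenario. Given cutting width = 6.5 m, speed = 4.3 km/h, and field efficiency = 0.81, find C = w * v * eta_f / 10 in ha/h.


C = w * v * eta_f / 10
  = 6.5 * 4.3 * 0.81 / 10
  = 22.64 / 10
  = 2.26 ha/h


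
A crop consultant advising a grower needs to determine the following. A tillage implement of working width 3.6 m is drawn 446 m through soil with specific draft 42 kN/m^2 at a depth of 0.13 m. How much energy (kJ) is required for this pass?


E = k * d * w * L
  = 42 * 0.13 * 3.6 * 446
  = 8766.58 kJ


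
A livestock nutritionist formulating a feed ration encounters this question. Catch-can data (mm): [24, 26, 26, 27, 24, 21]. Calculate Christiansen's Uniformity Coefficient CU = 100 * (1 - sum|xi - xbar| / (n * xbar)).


xbar = 148 / 6 = 24.667
sum|xi - xbar| = 10
CU = 100 * (1 - 10 / (6 * 24.667))
   = 100 * (1 - 0.0676)
   = 93.24%


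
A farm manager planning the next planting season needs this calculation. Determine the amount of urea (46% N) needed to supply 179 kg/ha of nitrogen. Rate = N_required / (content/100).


Rate = N_required / (N_content / 100)
     = 179 / (46 / 100)
     = 179 / 0.46
     = 389.13 kg/ha


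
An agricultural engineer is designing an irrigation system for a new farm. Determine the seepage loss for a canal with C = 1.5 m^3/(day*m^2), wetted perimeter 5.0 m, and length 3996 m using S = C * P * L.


S = C * P * L
  = 1.5 * 5.0 * 3996
  = 29970 m^3/day


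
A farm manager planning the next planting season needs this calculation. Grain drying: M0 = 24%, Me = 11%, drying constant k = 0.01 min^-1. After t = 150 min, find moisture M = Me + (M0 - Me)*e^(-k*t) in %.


M = Me + (M0 - Me) * e^(-k*t)
  = 11 + (24 - 11) * e^(-0.01*150)
  = 11 + 13 * e^(-1.500)
  = 11 + 13 * 0.22313
  = 11 + 2.9007
  = 13.90%


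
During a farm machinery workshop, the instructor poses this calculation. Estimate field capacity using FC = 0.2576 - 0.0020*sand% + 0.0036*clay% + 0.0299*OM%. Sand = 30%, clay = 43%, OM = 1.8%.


FC = 0.2576 - 0.0020*30 + 0.0036*43 + 0.0299*1.8
   = 0.2576 - 0.0600 + 0.1548 + 0.0538
   = 0.4062


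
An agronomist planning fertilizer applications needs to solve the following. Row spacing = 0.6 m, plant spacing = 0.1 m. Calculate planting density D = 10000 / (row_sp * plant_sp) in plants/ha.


D = 10000 / (row_sp * plant_sp)
  = 10000 / (0.6 * 0.1)
  = 10000 / 0.0600
  = 166666.67 plants/ha


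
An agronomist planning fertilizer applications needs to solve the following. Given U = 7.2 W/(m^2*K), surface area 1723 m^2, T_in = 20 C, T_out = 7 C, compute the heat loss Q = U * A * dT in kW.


dT = 20 - (7) = 13 K
Q = U * A * dT
  = 7.2 * 1723 * 13
  = 161272.80 W = 161.27 kW


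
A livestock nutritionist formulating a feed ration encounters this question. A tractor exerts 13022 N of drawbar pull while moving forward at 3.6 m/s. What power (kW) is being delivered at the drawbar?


P = F * v / 1000
  = 13022 * 3.6 / 1000
  = 46879.20 / 1000
  = 46.88 kW


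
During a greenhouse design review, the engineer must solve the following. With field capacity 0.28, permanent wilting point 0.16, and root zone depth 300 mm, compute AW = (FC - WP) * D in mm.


AW = (FC - WP) * D
   = (0.28 - 0.16) * 300
   = 0.12 * 300
   = 36 mm


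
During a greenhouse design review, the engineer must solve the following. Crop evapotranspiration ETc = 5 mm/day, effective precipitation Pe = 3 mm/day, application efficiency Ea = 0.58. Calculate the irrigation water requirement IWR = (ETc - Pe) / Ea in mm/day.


IWR = (ETc - Pe) / Ea
    = (5 - 3) / 0.58
    = 2 / 0.58
    = 3.45 mm/day


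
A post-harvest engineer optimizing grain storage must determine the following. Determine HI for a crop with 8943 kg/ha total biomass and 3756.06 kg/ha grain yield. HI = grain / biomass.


HI = grain_yield / biomass
   = 3756.06 / 8943
   = 0.42


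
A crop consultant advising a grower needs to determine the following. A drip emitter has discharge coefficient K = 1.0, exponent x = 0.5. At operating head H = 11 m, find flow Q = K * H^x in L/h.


Q = K * H^x
  = 1.0 * 11^0.5
  = 1.0 * 3.3166
  = 3.32 L/h


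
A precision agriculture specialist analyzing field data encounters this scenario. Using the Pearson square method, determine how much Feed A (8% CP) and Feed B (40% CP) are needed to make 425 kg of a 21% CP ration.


parts_A = CP_b - target = 40 - 21 = 19
parts_B = target - CP_a = 21 - 8 = 13
total_parts = 19 + 13 = 32
Feed A = 425 * 19 / 32 = 252.34 kg
Feed B = 425 * 13 / 32 = 172.66 kg

252.34 kg


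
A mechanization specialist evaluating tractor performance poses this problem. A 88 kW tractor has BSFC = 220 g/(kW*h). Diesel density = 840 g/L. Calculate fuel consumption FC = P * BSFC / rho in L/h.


FC = P * BSFC / rho_fuel
   = 88 * 220 / 840
   = 19360 / 840
   = 23.05 L/h


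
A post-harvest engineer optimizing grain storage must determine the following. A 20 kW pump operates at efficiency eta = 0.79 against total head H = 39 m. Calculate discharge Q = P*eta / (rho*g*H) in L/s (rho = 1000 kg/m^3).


Q = (P * 1000 * eta) / (rho * g * H)
  = (20 * 1000 * 0.79) / (1000 * 9.81 * 39)
  = 15800 / 382590
  = 0.04130 m^3/s = 41.30 L/s


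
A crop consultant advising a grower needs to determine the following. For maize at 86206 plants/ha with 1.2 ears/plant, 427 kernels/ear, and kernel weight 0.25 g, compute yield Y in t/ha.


Y = density * ears * kernels * kw
  = 86206 * 1.2 * 427 * 0.25 g/ha
  = 11042988.60 g/ha
  = 11042.99 kg/ha = 11.04 t/ha


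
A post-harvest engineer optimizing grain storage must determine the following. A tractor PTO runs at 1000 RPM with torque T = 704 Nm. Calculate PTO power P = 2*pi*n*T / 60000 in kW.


P = 2*pi*n*T / 60000
  = 2*pi * 1000 * 704 / 60000
  = 4423362.46 / 60000
  = 73.72 kW


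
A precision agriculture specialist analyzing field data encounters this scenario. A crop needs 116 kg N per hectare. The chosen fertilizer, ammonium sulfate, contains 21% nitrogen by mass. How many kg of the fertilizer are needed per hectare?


Rate = N_required / (N_content / 100)
     = 116 / (21 / 100)
     = 116 / 0.21
     = 552.38 kg/ha


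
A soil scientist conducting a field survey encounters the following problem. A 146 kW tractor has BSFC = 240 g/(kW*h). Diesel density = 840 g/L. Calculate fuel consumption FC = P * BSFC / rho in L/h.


FC = P * BSFC / rho_fuel
   = 146 * 240 / 840
   = 35040 / 840
   = 41.71 L/h


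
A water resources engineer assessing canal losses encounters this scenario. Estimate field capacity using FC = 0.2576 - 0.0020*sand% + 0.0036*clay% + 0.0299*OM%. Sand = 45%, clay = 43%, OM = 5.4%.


FC = 0.2576 - 0.0020*45 + 0.0036*43 + 0.0299*5.4
   = 0.2576 - 0.0900 + 0.1548 + 0.1615
   = 0.4839


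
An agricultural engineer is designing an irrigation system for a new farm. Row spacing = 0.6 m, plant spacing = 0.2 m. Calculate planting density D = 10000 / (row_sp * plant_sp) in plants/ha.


D = 10000 / (row_sp * plant_sp)
  = 10000 / (0.6 * 0.2)
  = 10000 / 0.1200
  = 83333.33 plants/ha


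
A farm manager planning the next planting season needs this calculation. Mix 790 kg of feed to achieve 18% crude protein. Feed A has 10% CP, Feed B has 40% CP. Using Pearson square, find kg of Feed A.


parts_A = CP_b - target = 40 - 18 = 22
parts_B = target - CP_a = 18 - 10 = 8
total_parts = 22 + 8 = 30
Feed A = 790 * 22 / 30 = 579.33 kg
Feed B = 790 * 8 / 30 = 210.67 kg

579.33 kg


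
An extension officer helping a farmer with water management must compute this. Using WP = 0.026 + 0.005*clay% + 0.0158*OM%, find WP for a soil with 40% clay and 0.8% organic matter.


WP = 0.026 + 0.005*40 + 0.0158*0.8
   = 0.026 + 0.2000 + 0.0126
   = 0.2386


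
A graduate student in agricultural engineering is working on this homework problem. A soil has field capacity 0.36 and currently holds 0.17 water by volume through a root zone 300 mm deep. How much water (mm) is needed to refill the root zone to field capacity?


SMD = (FC - theta) * D
    = (0.36 - 0.17) * 300
    = 0.190 * 300
    = 57 mm


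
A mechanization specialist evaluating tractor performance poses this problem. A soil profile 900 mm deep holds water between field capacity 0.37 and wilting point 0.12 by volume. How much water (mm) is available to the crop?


AW = (FC - WP) * D
   = (0.37 - 0.12) * 900
   = 0.25 * 900
   = 225 mm


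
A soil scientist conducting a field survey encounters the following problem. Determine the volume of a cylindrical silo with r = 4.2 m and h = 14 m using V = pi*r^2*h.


V = pi * r^2 * h
  = pi * 4.2^2 * 14
  = pi * 17.64 * 14
  = 775.85 m^3


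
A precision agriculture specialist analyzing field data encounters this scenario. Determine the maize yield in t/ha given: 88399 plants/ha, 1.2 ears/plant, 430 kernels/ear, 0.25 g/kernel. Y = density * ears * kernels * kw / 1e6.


Y = density * ears * kernels * kw
  = 88399 * 1.2 * 430 * 0.25 g/ha
  = 11403471 g/ha
  = 11403.47 kg/ha = 11.40 t/ha


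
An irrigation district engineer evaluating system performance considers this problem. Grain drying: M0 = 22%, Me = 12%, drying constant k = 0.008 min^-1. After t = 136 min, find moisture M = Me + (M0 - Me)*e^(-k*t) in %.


M = Me + (M0 - Me) * e^(-k*t)
  = 12 + (22 - 12) * e^(-0.008*136)
  = 12 + 10 * e^(-1.088)
  = 12 + 10 * 0.33689
  = 12 + 3.3689
  = 15.37%


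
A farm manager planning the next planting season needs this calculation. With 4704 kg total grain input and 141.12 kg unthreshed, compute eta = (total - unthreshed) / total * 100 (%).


eta = (total - unthreshed) / total * 100
    = (4704 - 141.12) / 4704 * 100
    = 4562.88 / 4704 * 100
    = 97%


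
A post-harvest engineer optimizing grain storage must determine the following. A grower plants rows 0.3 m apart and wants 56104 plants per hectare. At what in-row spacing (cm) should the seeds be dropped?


spacing = 10000 / (row_sp * density)
        = 10000 / (0.3 * 56104)
        = 10000 / 16831.20
        = 0.59413 m = 59.41 cm


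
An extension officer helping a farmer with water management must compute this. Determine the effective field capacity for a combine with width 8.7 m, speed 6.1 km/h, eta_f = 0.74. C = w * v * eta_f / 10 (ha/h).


C = w * v * eta_f / 10
  = 8.7 * 6.1 * 0.74 / 10
  = 39.27 / 10
  = 3.93 ha/h


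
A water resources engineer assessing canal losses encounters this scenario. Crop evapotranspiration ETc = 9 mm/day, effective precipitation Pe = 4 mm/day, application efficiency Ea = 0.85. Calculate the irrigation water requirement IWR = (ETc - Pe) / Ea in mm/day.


IWR = (ETc - Pe) / Ea
    = (9 - 4) / 0.85
    = 5 / 0.85
    = 5.88 mm/day


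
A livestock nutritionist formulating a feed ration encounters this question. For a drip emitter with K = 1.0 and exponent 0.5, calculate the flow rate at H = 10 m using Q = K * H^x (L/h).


Q = K * H^x
  = 1.0 * 10^0.5
  = 1.0 * 3.1623
  = 3.16 L/h


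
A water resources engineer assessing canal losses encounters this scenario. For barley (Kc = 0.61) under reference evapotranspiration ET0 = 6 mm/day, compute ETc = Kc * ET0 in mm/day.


ETc = Kc * ET0
    = 0.61 * 6
    = 3.66 mm/day


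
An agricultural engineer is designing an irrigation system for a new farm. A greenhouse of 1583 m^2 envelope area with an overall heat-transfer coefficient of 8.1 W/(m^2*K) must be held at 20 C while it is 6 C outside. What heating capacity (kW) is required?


dT = 20 - (6) = 14 K
Q = U * A * dT
  = 8.1 * 1583 * 14
  = 179512.20 W = 179.51 kW


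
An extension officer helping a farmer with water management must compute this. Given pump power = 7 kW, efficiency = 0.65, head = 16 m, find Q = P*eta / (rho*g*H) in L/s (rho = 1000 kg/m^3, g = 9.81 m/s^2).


Q = (P * 1000 * eta) / (rho * g * H)
  = (7 * 1000 * 0.65) / (1000 * 9.81 * 16)
  = 4550 / 156960
  = 0.02899 m^3/s = 28.99 L/s


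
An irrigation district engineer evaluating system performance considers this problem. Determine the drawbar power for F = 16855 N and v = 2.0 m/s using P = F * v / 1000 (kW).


P = F * v / 1000
  = 16855 * 2.0 / 1000
  = 33710 / 1000
  = 33.71 kW


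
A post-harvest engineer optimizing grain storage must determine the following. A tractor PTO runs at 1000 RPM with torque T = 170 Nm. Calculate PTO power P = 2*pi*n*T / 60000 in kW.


P = 2*pi*n*T / 60000
  = 2*pi * 1000 * 170 / 60000
  = 1068141.50 / 60000
  = 17.80 kW


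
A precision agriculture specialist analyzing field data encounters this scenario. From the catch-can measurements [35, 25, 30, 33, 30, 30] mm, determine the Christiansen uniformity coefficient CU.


xbar = 183 / 6 = 30.500
sum|xi - xbar| = 14
CU = 100 * (1 - 14 / (6 * 30.500))
   = 100 * (1 - 0.0765)
   = 92.35%


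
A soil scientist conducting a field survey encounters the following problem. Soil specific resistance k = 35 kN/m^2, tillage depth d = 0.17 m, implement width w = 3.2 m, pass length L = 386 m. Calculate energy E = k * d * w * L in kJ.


E = k * d * w * L
  = 35 * 0.17 * 3.2 * 386
  = 7349.44 kJ


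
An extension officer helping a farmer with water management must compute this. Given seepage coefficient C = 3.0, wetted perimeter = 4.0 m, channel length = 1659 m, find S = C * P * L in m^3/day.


S = C * P * L
  = 3.0 * 4.0 * 1659
  = 19908 m^3/day


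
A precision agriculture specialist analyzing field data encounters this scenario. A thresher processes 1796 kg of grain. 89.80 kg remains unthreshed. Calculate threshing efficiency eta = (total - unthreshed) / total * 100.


eta = (total - unthreshed) / total * 100
    = (1796 - 89.80) / 1796 * 100
    = 1706.20 / 1796 * 100
    = 95%


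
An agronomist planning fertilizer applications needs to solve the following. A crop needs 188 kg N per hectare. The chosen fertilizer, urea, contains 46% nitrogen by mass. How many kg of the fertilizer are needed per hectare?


Rate = N_required / (N_content / 100)
     = 188 / (46 / 100)
     = 188 / 0.46
     = 408.70 kg/ha


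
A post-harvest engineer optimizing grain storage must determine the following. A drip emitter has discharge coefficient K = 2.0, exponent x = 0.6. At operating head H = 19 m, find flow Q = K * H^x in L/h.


Q = K * H^x
  = 2.0 * 19^0.6
  = 2.0 * 5.8513
  = 11.70 L/h


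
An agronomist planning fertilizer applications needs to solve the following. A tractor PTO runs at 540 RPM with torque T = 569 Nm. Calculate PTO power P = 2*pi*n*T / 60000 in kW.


P = 2*pi*n*T / 60000
  = 2*pi * 540 * 569 / 60000
  = 1930571.52 / 60000
  = 32.18 kW


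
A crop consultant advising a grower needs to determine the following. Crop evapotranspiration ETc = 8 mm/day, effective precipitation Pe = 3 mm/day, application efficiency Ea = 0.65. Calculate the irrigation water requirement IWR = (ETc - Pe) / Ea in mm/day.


IWR = (ETc - Pe) / Ea
    = (8 - 3) / 0.65
    = 5 / 0.65
    = 7.69 mm/day


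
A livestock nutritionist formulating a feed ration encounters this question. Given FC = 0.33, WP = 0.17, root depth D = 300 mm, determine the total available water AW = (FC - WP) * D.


AW = (FC - WP) * D
   = (0.33 - 0.17) * 300
   = 0.16 * 300
   = 48 mm


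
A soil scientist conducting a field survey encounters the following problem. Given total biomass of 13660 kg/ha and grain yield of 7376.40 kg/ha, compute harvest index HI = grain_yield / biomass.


HI = grain_yield / biomass
   = 7376.40 / 13660
   = 0.54


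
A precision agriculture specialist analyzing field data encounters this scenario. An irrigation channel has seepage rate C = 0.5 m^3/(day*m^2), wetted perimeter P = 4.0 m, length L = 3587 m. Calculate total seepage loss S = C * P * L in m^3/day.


S = C * P * L
  = 0.5 * 4.0 * 3587
  = 7174 m^3/day


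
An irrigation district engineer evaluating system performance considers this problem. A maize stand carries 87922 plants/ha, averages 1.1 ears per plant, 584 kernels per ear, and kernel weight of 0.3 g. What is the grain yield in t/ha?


Y = density * ears * kernels * kw
  = 87922 * 1.1 * 584 * 0.3 g/ha
  = 16944327.84 g/ha
  = 16944.33 kg/ha = 16.94 t/ha


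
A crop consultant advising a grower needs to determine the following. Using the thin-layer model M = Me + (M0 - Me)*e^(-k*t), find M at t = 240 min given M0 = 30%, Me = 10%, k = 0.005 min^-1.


M = Me + (M0 - Me) * e^(-k*t)
  = 10 + (30 - 10) * e^(-0.005*240)
  = 10 + 20 * e^(-1.200)
  = 10 + 20 * 0.30119
  = 10 + 6.0239
  = 16.02%


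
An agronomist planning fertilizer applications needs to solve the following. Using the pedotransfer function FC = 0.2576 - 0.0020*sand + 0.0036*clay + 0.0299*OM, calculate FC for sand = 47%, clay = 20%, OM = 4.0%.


FC = 0.2576 - 0.0020*47 + 0.0036*20 + 0.0299*4.0
   = 0.2576 - 0.0940 + 0.0720 + 0.1196
   = 0.3552


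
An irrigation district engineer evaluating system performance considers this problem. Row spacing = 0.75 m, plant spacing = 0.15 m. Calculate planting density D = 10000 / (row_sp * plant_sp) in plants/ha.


D = 10000 / (row_sp * plant_sp)
  = 10000 / (0.75 * 0.15)
  = 10000 / 0.1125
  = 88888.89 plants/ha


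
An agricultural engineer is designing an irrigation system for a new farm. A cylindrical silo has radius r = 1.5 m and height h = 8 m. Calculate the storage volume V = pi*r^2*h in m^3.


V = pi * r^2 * h
  = pi * 1.5^2 * 8
  = pi * 2.25 * 8
  = 56.55 m^3


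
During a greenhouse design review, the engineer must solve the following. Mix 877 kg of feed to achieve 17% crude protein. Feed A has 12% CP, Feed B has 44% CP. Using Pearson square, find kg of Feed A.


parts_A = CP_b - target = 44 - 17 = 27
parts_B = target - CP_a = 17 - 12 = 5
total_parts = 27 + 5 = 32
Feed A = 877 * 27 / 32 = 739.97 kg
Feed B = 877 * 5 / 32 = 137.03 kg

739.97 kg


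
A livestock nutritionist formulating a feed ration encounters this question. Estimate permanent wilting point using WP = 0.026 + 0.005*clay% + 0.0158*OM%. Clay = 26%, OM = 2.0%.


WP = 0.026 + 0.005*26 + 0.0158*2.0
   = 0.026 + 0.1300 + 0.0316
   = 0.1876


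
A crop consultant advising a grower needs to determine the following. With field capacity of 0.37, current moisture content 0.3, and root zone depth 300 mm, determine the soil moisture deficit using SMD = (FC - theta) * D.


SMD = (FC - theta) * D
    = (0.37 - 0.3) * 300
    = 0.070 * 300
    = 21 mm


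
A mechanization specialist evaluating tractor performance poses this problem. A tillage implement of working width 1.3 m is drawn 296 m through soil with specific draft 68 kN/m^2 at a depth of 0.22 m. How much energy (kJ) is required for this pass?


E = k * d * w * L
  = 68 * 0.22 * 1.3 * 296
  = 5756.61 kJ
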